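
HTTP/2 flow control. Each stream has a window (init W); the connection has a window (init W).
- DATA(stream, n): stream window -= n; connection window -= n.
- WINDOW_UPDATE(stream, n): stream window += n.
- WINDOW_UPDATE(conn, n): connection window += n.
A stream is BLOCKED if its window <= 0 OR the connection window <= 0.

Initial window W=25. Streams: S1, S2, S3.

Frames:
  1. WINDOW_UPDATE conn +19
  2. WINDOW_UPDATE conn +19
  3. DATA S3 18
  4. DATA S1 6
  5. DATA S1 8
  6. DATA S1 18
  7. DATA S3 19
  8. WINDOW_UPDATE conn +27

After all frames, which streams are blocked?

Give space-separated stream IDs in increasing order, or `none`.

Op 1: conn=44 S1=25 S2=25 S3=25 blocked=[]
Op 2: conn=63 S1=25 S2=25 S3=25 blocked=[]
Op 3: conn=45 S1=25 S2=25 S3=7 blocked=[]
Op 4: conn=39 S1=19 S2=25 S3=7 blocked=[]
Op 5: conn=31 S1=11 S2=25 S3=7 blocked=[]
Op 6: conn=13 S1=-7 S2=25 S3=7 blocked=[1]
Op 7: conn=-6 S1=-7 S2=25 S3=-12 blocked=[1, 2, 3]
Op 8: conn=21 S1=-7 S2=25 S3=-12 blocked=[1, 3]

Answer: S1 S3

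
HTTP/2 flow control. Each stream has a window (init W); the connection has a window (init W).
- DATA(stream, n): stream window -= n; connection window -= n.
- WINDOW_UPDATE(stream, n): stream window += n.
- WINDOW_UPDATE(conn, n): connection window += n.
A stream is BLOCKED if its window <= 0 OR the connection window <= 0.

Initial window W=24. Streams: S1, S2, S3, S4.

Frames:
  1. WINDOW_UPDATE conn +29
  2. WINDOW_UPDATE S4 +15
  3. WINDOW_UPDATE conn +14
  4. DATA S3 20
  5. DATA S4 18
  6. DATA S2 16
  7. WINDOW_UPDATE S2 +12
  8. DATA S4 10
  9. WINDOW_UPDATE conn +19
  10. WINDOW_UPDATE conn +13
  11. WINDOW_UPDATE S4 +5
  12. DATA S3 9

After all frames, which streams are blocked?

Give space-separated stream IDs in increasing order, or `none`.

Answer: S3

Derivation:
Op 1: conn=53 S1=24 S2=24 S3=24 S4=24 blocked=[]
Op 2: conn=53 S1=24 S2=24 S3=24 S4=39 blocked=[]
Op 3: conn=67 S1=24 S2=24 S3=24 S4=39 blocked=[]
Op 4: conn=47 S1=24 S2=24 S3=4 S4=39 blocked=[]
Op 5: conn=29 S1=24 S2=24 S3=4 S4=21 blocked=[]
Op 6: conn=13 S1=24 S2=8 S3=4 S4=21 blocked=[]
Op 7: conn=13 S1=24 S2=20 S3=4 S4=21 blocked=[]
Op 8: conn=3 S1=24 S2=20 S3=4 S4=11 blocked=[]
Op 9: conn=22 S1=24 S2=20 S3=4 S4=11 blocked=[]
Op 10: conn=35 S1=24 S2=20 S3=4 S4=11 blocked=[]
Op 11: conn=35 S1=24 S2=20 S3=4 S4=16 blocked=[]
Op 12: conn=26 S1=24 S2=20 S3=-5 S4=16 blocked=[3]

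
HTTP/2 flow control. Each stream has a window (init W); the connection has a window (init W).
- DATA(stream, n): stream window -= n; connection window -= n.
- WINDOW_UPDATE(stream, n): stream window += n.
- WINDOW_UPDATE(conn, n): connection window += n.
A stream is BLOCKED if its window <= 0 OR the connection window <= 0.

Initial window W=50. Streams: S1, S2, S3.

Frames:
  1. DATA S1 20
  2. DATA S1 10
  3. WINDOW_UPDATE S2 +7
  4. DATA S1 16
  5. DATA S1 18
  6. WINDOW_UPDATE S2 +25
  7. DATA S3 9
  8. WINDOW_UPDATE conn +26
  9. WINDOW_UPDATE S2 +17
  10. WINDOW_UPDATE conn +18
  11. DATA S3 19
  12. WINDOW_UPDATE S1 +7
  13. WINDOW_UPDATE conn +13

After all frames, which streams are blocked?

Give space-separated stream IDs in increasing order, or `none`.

Answer: S1

Derivation:
Op 1: conn=30 S1=30 S2=50 S3=50 blocked=[]
Op 2: conn=20 S1=20 S2=50 S3=50 blocked=[]
Op 3: conn=20 S1=20 S2=57 S3=50 blocked=[]
Op 4: conn=4 S1=4 S2=57 S3=50 blocked=[]
Op 5: conn=-14 S1=-14 S2=57 S3=50 blocked=[1, 2, 3]
Op 6: conn=-14 S1=-14 S2=82 S3=50 blocked=[1, 2, 3]
Op 7: conn=-23 S1=-14 S2=82 S3=41 blocked=[1, 2, 3]
Op 8: conn=3 S1=-14 S2=82 S3=41 blocked=[1]
Op 9: conn=3 S1=-14 S2=99 S3=41 blocked=[1]
Op 10: conn=21 S1=-14 S2=99 S3=41 blocked=[1]
Op 11: conn=2 S1=-14 S2=99 S3=22 blocked=[1]
Op 12: conn=2 S1=-7 S2=99 S3=22 blocked=[1]
Op 13: conn=15 S1=-7 S2=99 S3=22 blocked=[1]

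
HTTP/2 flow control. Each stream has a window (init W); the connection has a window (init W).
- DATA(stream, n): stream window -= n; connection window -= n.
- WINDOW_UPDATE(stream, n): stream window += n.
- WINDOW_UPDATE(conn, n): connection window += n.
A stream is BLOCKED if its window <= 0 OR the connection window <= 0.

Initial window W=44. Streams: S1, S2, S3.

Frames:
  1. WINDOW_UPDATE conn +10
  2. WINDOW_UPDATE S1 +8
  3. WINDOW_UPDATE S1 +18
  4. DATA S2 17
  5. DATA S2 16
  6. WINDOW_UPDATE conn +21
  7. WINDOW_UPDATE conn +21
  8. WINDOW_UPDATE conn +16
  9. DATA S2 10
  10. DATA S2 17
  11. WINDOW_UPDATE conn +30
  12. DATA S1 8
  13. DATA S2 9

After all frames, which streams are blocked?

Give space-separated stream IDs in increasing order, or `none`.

Op 1: conn=54 S1=44 S2=44 S3=44 blocked=[]
Op 2: conn=54 S1=52 S2=44 S3=44 blocked=[]
Op 3: conn=54 S1=70 S2=44 S3=44 blocked=[]
Op 4: conn=37 S1=70 S2=27 S3=44 blocked=[]
Op 5: conn=21 S1=70 S2=11 S3=44 blocked=[]
Op 6: conn=42 S1=70 S2=11 S3=44 blocked=[]
Op 7: conn=63 S1=70 S2=11 S3=44 blocked=[]
Op 8: conn=79 S1=70 S2=11 S3=44 blocked=[]
Op 9: conn=69 S1=70 S2=1 S3=44 blocked=[]
Op 10: conn=52 S1=70 S2=-16 S3=44 blocked=[2]
Op 11: conn=82 S1=70 S2=-16 S3=44 blocked=[2]
Op 12: conn=74 S1=62 S2=-16 S3=44 blocked=[2]
Op 13: conn=65 S1=62 S2=-25 S3=44 blocked=[2]

Answer: S2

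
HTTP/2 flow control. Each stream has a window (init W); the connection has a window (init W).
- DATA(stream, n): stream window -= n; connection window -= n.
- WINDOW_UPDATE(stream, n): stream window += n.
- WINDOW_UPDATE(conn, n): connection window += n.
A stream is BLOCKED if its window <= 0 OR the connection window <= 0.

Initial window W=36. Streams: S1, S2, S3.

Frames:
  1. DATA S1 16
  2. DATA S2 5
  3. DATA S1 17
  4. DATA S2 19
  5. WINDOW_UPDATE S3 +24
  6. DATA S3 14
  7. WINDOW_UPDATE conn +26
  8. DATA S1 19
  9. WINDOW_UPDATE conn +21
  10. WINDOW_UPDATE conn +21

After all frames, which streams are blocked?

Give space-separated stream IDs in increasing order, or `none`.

Op 1: conn=20 S1=20 S2=36 S3=36 blocked=[]
Op 2: conn=15 S1=20 S2=31 S3=36 blocked=[]
Op 3: conn=-2 S1=3 S2=31 S3=36 blocked=[1, 2, 3]
Op 4: conn=-21 S1=3 S2=12 S3=36 blocked=[1, 2, 3]
Op 5: conn=-21 S1=3 S2=12 S3=60 blocked=[1, 2, 3]
Op 6: conn=-35 S1=3 S2=12 S3=46 blocked=[1, 2, 3]
Op 7: conn=-9 S1=3 S2=12 S3=46 blocked=[1, 2, 3]
Op 8: conn=-28 S1=-16 S2=12 S3=46 blocked=[1, 2, 3]
Op 9: conn=-7 S1=-16 S2=12 S3=46 blocked=[1, 2, 3]
Op 10: conn=14 S1=-16 S2=12 S3=46 blocked=[1]

Answer: S1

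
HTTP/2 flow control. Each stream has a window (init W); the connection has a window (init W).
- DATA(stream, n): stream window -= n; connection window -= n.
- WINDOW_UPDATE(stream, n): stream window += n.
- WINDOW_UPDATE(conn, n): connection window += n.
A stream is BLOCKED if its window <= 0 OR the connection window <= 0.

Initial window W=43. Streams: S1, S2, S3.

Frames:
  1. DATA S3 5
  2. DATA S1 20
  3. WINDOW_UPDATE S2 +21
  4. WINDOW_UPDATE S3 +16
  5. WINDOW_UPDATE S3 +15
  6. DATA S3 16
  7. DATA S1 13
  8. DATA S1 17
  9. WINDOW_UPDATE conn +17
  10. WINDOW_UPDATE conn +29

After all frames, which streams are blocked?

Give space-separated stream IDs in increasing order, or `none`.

Answer: S1

Derivation:
Op 1: conn=38 S1=43 S2=43 S3=38 blocked=[]
Op 2: conn=18 S1=23 S2=43 S3=38 blocked=[]
Op 3: conn=18 S1=23 S2=64 S3=38 blocked=[]
Op 4: conn=18 S1=23 S2=64 S3=54 blocked=[]
Op 5: conn=18 S1=23 S2=64 S3=69 blocked=[]
Op 6: conn=2 S1=23 S2=64 S3=53 blocked=[]
Op 7: conn=-11 S1=10 S2=64 S3=53 blocked=[1, 2, 3]
Op 8: conn=-28 S1=-7 S2=64 S3=53 blocked=[1, 2, 3]
Op 9: conn=-11 S1=-7 S2=64 S3=53 blocked=[1, 2, 3]
Op 10: conn=18 S1=-7 S2=64 S3=53 blocked=[1]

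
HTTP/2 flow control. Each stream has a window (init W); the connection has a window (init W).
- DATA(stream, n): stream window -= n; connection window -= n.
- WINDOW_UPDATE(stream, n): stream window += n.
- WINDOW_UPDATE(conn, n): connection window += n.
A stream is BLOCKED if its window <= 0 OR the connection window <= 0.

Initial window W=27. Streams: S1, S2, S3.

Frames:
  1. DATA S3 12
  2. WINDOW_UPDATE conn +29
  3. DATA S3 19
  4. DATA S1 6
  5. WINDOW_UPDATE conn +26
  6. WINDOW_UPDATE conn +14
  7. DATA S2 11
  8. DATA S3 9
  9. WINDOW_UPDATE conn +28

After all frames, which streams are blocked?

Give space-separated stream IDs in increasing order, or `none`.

Op 1: conn=15 S1=27 S2=27 S3=15 blocked=[]
Op 2: conn=44 S1=27 S2=27 S3=15 blocked=[]
Op 3: conn=25 S1=27 S2=27 S3=-4 blocked=[3]
Op 4: conn=19 S1=21 S2=27 S3=-4 blocked=[3]
Op 5: conn=45 S1=21 S2=27 S3=-4 blocked=[3]
Op 6: conn=59 S1=21 S2=27 S3=-4 blocked=[3]
Op 7: conn=48 S1=21 S2=16 S3=-4 blocked=[3]
Op 8: conn=39 S1=21 S2=16 S3=-13 blocked=[3]
Op 9: conn=67 S1=21 S2=16 S3=-13 blocked=[3]

Answer: S3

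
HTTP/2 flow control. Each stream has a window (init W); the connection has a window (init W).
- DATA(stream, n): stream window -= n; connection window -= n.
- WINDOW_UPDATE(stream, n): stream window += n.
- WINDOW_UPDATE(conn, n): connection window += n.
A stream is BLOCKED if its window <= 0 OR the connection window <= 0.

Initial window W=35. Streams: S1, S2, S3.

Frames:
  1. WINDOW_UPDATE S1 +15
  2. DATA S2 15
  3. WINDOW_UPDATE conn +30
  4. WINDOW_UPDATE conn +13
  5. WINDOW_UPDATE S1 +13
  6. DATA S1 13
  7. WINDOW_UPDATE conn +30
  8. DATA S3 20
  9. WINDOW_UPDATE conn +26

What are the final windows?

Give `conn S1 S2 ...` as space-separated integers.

Op 1: conn=35 S1=50 S2=35 S3=35 blocked=[]
Op 2: conn=20 S1=50 S2=20 S3=35 blocked=[]
Op 3: conn=50 S1=50 S2=20 S3=35 blocked=[]
Op 4: conn=63 S1=50 S2=20 S3=35 blocked=[]
Op 5: conn=63 S1=63 S2=20 S3=35 blocked=[]
Op 6: conn=50 S1=50 S2=20 S3=35 blocked=[]
Op 7: conn=80 S1=50 S2=20 S3=35 blocked=[]
Op 8: conn=60 S1=50 S2=20 S3=15 blocked=[]
Op 9: conn=86 S1=50 S2=20 S3=15 blocked=[]

Answer: 86 50 20 15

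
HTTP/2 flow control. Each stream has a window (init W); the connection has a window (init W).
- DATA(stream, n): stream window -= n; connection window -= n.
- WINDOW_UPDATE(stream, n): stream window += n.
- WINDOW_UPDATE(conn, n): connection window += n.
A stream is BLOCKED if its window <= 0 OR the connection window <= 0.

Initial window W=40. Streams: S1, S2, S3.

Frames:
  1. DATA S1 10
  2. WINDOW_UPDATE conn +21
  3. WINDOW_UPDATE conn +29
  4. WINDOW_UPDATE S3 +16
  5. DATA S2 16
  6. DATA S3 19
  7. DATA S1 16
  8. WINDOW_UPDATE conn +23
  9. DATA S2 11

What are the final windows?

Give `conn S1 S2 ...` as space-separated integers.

Op 1: conn=30 S1=30 S2=40 S3=40 blocked=[]
Op 2: conn=51 S1=30 S2=40 S3=40 blocked=[]
Op 3: conn=80 S1=30 S2=40 S3=40 blocked=[]
Op 4: conn=80 S1=30 S2=40 S3=56 blocked=[]
Op 5: conn=64 S1=30 S2=24 S3=56 blocked=[]
Op 6: conn=45 S1=30 S2=24 S3=37 blocked=[]
Op 7: conn=29 S1=14 S2=24 S3=37 blocked=[]
Op 8: conn=52 S1=14 S2=24 S3=37 blocked=[]
Op 9: conn=41 S1=14 S2=13 S3=37 blocked=[]

Answer: 41 14 13 37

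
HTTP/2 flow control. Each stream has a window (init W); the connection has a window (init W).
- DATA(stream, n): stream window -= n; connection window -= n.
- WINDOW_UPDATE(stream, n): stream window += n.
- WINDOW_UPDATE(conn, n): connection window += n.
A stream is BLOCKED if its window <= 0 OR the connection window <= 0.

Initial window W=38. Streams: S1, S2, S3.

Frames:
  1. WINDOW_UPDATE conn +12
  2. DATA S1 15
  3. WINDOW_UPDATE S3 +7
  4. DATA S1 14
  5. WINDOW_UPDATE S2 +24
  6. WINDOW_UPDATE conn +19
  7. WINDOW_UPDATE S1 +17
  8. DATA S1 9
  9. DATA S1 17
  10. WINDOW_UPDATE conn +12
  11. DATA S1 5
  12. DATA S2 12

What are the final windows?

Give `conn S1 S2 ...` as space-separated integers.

Answer: 9 -5 50 45

Derivation:
Op 1: conn=50 S1=38 S2=38 S3=38 blocked=[]
Op 2: conn=35 S1=23 S2=38 S3=38 blocked=[]
Op 3: conn=35 S1=23 S2=38 S3=45 blocked=[]
Op 4: conn=21 S1=9 S2=38 S3=45 blocked=[]
Op 5: conn=21 S1=9 S2=62 S3=45 blocked=[]
Op 6: conn=40 S1=9 S2=62 S3=45 blocked=[]
Op 7: conn=40 S1=26 S2=62 S3=45 blocked=[]
Op 8: conn=31 S1=17 S2=62 S3=45 blocked=[]
Op 9: conn=14 S1=0 S2=62 S3=45 blocked=[1]
Op 10: conn=26 S1=0 S2=62 S3=45 blocked=[1]
Op 11: conn=21 S1=-5 S2=62 S3=45 blocked=[1]
Op 12: conn=9 S1=-5 S2=50 S3=45 blocked=[1]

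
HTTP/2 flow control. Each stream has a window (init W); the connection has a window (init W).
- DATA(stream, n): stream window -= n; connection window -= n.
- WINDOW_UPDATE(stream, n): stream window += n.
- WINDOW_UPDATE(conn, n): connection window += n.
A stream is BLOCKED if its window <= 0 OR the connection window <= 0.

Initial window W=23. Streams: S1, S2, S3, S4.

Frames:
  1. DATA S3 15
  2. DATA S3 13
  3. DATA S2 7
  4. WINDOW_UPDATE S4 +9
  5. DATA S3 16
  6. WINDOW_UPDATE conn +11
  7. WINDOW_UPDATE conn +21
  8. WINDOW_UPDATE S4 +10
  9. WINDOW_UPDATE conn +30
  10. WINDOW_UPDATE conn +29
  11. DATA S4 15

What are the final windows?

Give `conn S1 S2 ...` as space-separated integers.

Answer: 48 23 16 -21 27

Derivation:
Op 1: conn=8 S1=23 S2=23 S3=8 S4=23 blocked=[]
Op 2: conn=-5 S1=23 S2=23 S3=-5 S4=23 blocked=[1, 2, 3, 4]
Op 3: conn=-12 S1=23 S2=16 S3=-5 S4=23 blocked=[1, 2, 3, 4]
Op 4: conn=-12 S1=23 S2=16 S3=-5 S4=32 blocked=[1, 2, 3, 4]
Op 5: conn=-28 S1=23 S2=16 S3=-21 S4=32 blocked=[1, 2, 3, 4]
Op 6: conn=-17 S1=23 S2=16 S3=-21 S4=32 blocked=[1, 2, 3, 4]
Op 7: conn=4 S1=23 S2=16 S3=-21 S4=32 blocked=[3]
Op 8: conn=4 S1=23 S2=16 S3=-21 S4=42 blocked=[3]
Op 9: conn=34 S1=23 S2=16 S3=-21 S4=42 blocked=[3]
Op 10: conn=63 S1=23 S2=16 S3=-21 S4=42 blocked=[3]
Op 11: conn=48 S1=23 S2=16 S3=-21 S4=27 blocked=[3]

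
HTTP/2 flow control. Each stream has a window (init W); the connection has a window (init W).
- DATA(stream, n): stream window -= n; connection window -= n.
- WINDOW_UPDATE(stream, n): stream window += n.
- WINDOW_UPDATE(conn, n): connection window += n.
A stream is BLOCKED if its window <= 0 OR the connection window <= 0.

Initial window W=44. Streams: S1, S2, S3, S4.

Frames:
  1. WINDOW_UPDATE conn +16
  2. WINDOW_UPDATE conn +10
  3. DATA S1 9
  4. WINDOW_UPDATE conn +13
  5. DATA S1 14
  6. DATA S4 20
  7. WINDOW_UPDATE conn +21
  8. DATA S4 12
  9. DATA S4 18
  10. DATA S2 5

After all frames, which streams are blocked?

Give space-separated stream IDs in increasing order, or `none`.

Op 1: conn=60 S1=44 S2=44 S3=44 S4=44 blocked=[]
Op 2: conn=70 S1=44 S2=44 S3=44 S4=44 blocked=[]
Op 3: conn=61 S1=35 S2=44 S3=44 S4=44 blocked=[]
Op 4: conn=74 S1=35 S2=44 S3=44 S4=44 blocked=[]
Op 5: conn=60 S1=21 S2=44 S3=44 S4=44 blocked=[]
Op 6: conn=40 S1=21 S2=44 S3=44 S4=24 blocked=[]
Op 7: conn=61 S1=21 S2=44 S3=44 S4=24 blocked=[]
Op 8: conn=49 S1=21 S2=44 S3=44 S4=12 blocked=[]
Op 9: conn=31 S1=21 S2=44 S3=44 S4=-6 blocked=[4]
Op 10: conn=26 S1=21 S2=39 S3=44 S4=-6 blocked=[4]

Answer: S4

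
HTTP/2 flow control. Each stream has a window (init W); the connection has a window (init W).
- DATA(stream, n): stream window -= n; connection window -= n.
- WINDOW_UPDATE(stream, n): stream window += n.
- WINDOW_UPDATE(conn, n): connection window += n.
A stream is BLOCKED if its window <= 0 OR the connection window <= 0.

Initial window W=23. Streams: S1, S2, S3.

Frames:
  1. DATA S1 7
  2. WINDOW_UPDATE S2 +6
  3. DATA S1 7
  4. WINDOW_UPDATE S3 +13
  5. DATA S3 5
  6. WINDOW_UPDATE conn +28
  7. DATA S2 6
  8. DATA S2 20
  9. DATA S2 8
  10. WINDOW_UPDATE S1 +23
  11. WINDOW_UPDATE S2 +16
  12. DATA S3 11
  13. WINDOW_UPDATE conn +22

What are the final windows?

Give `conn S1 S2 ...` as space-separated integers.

Op 1: conn=16 S1=16 S2=23 S3=23 blocked=[]
Op 2: conn=16 S1=16 S2=29 S3=23 blocked=[]
Op 3: conn=9 S1=9 S2=29 S3=23 blocked=[]
Op 4: conn=9 S1=9 S2=29 S3=36 blocked=[]
Op 5: conn=4 S1=9 S2=29 S3=31 blocked=[]
Op 6: conn=32 S1=9 S2=29 S3=31 blocked=[]
Op 7: conn=26 S1=9 S2=23 S3=31 blocked=[]
Op 8: conn=6 S1=9 S2=3 S3=31 blocked=[]
Op 9: conn=-2 S1=9 S2=-5 S3=31 blocked=[1, 2, 3]
Op 10: conn=-2 S1=32 S2=-5 S3=31 blocked=[1, 2, 3]
Op 11: conn=-2 S1=32 S2=11 S3=31 blocked=[1, 2, 3]
Op 12: conn=-13 S1=32 S2=11 S3=20 blocked=[1, 2, 3]
Op 13: conn=9 S1=32 S2=11 S3=20 blocked=[]

Answer: 9 32 11 20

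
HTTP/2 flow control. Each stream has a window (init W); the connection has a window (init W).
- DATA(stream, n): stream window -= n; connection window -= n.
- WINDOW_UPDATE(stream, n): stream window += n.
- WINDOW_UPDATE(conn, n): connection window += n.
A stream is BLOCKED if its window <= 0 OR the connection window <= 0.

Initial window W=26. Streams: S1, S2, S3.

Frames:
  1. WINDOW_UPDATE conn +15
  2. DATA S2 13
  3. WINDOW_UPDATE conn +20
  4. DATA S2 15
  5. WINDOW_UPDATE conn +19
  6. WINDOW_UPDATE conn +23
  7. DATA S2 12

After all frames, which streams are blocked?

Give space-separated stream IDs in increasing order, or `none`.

Answer: S2

Derivation:
Op 1: conn=41 S1=26 S2=26 S3=26 blocked=[]
Op 2: conn=28 S1=26 S2=13 S3=26 blocked=[]
Op 3: conn=48 S1=26 S2=13 S3=26 blocked=[]
Op 4: conn=33 S1=26 S2=-2 S3=26 blocked=[2]
Op 5: conn=52 S1=26 S2=-2 S3=26 blocked=[2]
Op 6: conn=75 S1=26 S2=-2 S3=26 blocked=[2]
Op 7: conn=63 S1=26 S2=-14 S3=26 blocked=[2]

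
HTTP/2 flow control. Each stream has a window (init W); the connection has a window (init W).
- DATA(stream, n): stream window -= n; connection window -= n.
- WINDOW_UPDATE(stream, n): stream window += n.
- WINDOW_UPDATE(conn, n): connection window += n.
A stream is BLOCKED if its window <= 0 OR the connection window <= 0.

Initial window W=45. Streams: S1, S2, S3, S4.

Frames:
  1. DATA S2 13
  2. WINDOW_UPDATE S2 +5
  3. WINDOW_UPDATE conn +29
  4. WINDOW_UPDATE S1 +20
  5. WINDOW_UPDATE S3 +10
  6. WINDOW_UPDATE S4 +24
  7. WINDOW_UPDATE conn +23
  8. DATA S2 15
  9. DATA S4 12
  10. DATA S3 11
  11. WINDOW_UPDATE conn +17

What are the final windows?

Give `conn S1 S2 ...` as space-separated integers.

Answer: 63 65 22 44 57

Derivation:
Op 1: conn=32 S1=45 S2=32 S3=45 S4=45 blocked=[]
Op 2: conn=32 S1=45 S2=37 S3=45 S4=45 blocked=[]
Op 3: conn=61 S1=45 S2=37 S3=45 S4=45 blocked=[]
Op 4: conn=61 S1=65 S2=37 S3=45 S4=45 blocked=[]
Op 5: conn=61 S1=65 S2=37 S3=55 S4=45 blocked=[]
Op 6: conn=61 S1=65 S2=37 S3=55 S4=69 blocked=[]
Op 7: conn=84 S1=65 S2=37 S3=55 S4=69 blocked=[]
Op 8: conn=69 S1=65 S2=22 S3=55 S4=69 blocked=[]
Op 9: conn=57 S1=65 S2=22 S3=55 S4=57 blocked=[]
Op 10: conn=46 S1=65 S2=22 S3=44 S4=57 blocked=[]
Op 11: conn=63 S1=65 S2=22 S3=44 S4=57 blocked=[]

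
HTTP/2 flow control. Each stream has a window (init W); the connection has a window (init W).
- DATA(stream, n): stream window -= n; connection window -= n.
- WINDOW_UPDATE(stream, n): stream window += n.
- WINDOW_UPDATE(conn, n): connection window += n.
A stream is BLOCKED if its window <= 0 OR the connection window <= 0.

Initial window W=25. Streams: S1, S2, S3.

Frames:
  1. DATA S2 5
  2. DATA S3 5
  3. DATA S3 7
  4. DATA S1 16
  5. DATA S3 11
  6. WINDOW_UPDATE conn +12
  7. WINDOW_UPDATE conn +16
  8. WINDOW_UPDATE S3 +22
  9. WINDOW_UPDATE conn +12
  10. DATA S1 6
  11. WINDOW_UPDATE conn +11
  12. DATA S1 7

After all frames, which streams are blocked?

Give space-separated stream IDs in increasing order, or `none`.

Answer: S1

Derivation:
Op 1: conn=20 S1=25 S2=20 S3=25 blocked=[]
Op 2: conn=15 S1=25 S2=20 S3=20 blocked=[]
Op 3: conn=8 S1=25 S2=20 S3=13 blocked=[]
Op 4: conn=-8 S1=9 S2=20 S3=13 blocked=[1, 2, 3]
Op 5: conn=-19 S1=9 S2=20 S3=2 blocked=[1, 2, 3]
Op 6: conn=-7 S1=9 S2=20 S3=2 blocked=[1, 2, 3]
Op 7: conn=9 S1=9 S2=20 S3=2 blocked=[]
Op 8: conn=9 S1=9 S2=20 S3=24 blocked=[]
Op 9: conn=21 S1=9 S2=20 S3=24 blocked=[]
Op 10: conn=15 S1=3 S2=20 S3=24 blocked=[]
Op 11: conn=26 S1=3 S2=20 S3=24 blocked=[]
Op 12: conn=19 S1=-4 S2=20 S3=24 blocked=[1]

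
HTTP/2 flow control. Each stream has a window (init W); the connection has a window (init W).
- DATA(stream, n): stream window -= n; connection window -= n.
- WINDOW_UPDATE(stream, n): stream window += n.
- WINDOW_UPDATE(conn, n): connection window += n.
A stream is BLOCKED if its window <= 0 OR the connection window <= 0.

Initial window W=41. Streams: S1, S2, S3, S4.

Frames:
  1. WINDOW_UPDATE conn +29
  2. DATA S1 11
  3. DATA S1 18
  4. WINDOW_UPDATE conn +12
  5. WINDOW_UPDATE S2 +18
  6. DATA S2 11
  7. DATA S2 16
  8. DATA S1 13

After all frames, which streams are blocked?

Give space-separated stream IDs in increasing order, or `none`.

Answer: S1

Derivation:
Op 1: conn=70 S1=41 S2=41 S3=41 S4=41 blocked=[]
Op 2: conn=59 S1=30 S2=41 S3=41 S4=41 blocked=[]
Op 3: conn=41 S1=12 S2=41 S3=41 S4=41 blocked=[]
Op 4: conn=53 S1=12 S2=41 S3=41 S4=41 blocked=[]
Op 5: conn=53 S1=12 S2=59 S3=41 S4=41 blocked=[]
Op 6: conn=42 S1=12 S2=48 S3=41 S4=41 blocked=[]
Op 7: conn=26 S1=12 S2=32 S3=41 S4=41 blocked=[]
Op 8: conn=13 S1=-1 S2=32 S3=41 S4=41 blocked=[1]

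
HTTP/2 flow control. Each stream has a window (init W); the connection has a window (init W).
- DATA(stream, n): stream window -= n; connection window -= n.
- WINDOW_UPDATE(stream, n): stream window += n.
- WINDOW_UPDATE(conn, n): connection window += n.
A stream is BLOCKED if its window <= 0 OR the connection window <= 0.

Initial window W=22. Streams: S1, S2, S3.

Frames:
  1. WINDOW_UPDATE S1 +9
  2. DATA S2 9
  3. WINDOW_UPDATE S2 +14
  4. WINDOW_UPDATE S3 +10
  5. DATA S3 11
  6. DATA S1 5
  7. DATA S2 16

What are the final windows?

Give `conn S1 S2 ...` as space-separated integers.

Op 1: conn=22 S1=31 S2=22 S3=22 blocked=[]
Op 2: conn=13 S1=31 S2=13 S3=22 blocked=[]
Op 3: conn=13 S1=31 S2=27 S3=22 blocked=[]
Op 4: conn=13 S1=31 S2=27 S3=32 blocked=[]
Op 5: conn=2 S1=31 S2=27 S3=21 blocked=[]
Op 6: conn=-3 S1=26 S2=27 S3=21 blocked=[1, 2, 3]
Op 7: conn=-19 S1=26 S2=11 S3=21 blocked=[1, 2, 3]

Answer: -19 26 11 21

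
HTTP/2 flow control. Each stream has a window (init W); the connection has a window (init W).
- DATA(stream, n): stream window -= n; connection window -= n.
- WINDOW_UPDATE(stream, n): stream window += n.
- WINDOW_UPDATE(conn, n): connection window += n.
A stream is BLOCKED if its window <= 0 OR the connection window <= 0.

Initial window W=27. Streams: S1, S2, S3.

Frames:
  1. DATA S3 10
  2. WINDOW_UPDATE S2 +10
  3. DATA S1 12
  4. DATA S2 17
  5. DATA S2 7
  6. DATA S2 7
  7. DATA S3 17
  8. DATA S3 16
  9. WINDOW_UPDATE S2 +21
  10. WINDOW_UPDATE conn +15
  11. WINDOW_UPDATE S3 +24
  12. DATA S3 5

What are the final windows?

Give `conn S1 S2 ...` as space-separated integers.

Answer: -49 15 27 3

Derivation:
Op 1: conn=17 S1=27 S2=27 S3=17 blocked=[]
Op 2: conn=17 S1=27 S2=37 S3=17 blocked=[]
Op 3: conn=5 S1=15 S2=37 S3=17 blocked=[]
Op 4: conn=-12 S1=15 S2=20 S3=17 blocked=[1, 2, 3]
Op 5: conn=-19 S1=15 S2=13 S3=17 blocked=[1, 2, 3]
Op 6: conn=-26 S1=15 S2=6 S3=17 blocked=[1, 2, 3]
Op 7: conn=-43 S1=15 S2=6 S3=0 blocked=[1, 2, 3]
Op 8: conn=-59 S1=15 S2=6 S3=-16 blocked=[1, 2, 3]
Op 9: conn=-59 S1=15 S2=27 S3=-16 blocked=[1, 2, 3]
Op 10: conn=-44 S1=15 S2=27 S3=-16 blocked=[1, 2, 3]
Op 11: conn=-44 S1=15 S2=27 S3=8 blocked=[1, 2, 3]
Op 12: conn=-49 S1=15 S2=27 S3=3 blocked=[1, 2, 3]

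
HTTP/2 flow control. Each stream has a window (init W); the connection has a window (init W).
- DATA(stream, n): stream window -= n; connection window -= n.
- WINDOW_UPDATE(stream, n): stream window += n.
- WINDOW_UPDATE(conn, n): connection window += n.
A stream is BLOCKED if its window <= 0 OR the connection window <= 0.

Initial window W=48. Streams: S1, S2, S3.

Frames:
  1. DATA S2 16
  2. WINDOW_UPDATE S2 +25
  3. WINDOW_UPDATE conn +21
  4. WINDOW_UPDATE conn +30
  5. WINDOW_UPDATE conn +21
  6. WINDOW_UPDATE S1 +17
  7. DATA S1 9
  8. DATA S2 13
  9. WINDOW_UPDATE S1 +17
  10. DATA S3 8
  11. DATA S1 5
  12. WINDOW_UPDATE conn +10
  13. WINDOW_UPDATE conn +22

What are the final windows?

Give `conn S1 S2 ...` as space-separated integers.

Answer: 101 68 44 40

Derivation:
Op 1: conn=32 S1=48 S2=32 S3=48 blocked=[]
Op 2: conn=32 S1=48 S2=57 S3=48 blocked=[]
Op 3: conn=53 S1=48 S2=57 S3=48 blocked=[]
Op 4: conn=83 S1=48 S2=57 S3=48 blocked=[]
Op 5: conn=104 S1=48 S2=57 S3=48 blocked=[]
Op 6: conn=104 S1=65 S2=57 S3=48 blocked=[]
Op 7: conn=95 S1=56 S2=57 S3=48 blocked=[]
Op 8: conn=82 S1=56 S2=44 S3=48 blocked=[]
Op 9: conn=82 S1=73 S2=44 S3=48 blocked=[]
Op 10: conn=74 S1=73 S2=44 S3=40 blocked=[]
Op 11: conn=69 S1=68 S2=44 S3=40 blocked=[]
Op 12: conn=79 S1=68 S2=44 S3=40 blocked=[]
Op 13: conn=101 S1=68 S2=44 S3=40 blocked=[]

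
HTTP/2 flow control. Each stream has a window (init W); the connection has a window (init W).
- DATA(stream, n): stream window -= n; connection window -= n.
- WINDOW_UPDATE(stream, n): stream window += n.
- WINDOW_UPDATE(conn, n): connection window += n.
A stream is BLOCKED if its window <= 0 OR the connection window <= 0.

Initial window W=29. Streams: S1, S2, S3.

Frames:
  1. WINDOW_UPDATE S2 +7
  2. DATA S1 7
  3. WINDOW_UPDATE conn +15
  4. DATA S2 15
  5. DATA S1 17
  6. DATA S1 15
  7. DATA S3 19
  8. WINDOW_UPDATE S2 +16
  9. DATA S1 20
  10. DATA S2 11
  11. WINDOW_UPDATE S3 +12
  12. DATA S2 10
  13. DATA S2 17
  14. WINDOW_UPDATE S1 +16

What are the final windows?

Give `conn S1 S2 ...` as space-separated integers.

Op 1: conn=29 S1=29 S2=36 S3=29 blocked=[]
Op 2: conn=22 S1=22 S2=36 S3=29 blocked=[]
Op 3: conn=37 S1=22 S2=36 S3=29 blocked=[]
Op 4: conn=22 S1=22 S2=21 S3=29 blocked=[]
Op 5: conn=5 S1=5 S2=21 S3=29 blocked=[]
Op 6: conn=-10 S1=-10 S2=21 S3=29 blocked=[1, 2, 3]
Op 7: conn=-29 S1=-10 S2=21 S3=10 blocked=[1, 2, 3]
Op 8: conn=-29 S1=-10 S2=37 S3=10 blocked=[1, 2, 3]
Op 9: conn=-49 S1=-30 S2=37 S3=10 blocked=[1, 2, 3]
Op 10: conn=-60 S1=-30 S2=26 S3=10 blocked=[1, 2, 3]
Op 11: conn=-60 S1=-30 S2=26 S3=22 blocked=[1, 2, 3]
Op 12: conn=-70 S1=-30 S2=16 S3=22 blocked=[1, 2, 3]
Op 13: conn=-87 S1=-30 S2=-1 S3=22 blocked=[1, 2, 3]
Op 14: conn=-87 S1=-14 S2=-1 S3=22 blocked=[1, 2, 3]

Answer: -87 -14 -1 22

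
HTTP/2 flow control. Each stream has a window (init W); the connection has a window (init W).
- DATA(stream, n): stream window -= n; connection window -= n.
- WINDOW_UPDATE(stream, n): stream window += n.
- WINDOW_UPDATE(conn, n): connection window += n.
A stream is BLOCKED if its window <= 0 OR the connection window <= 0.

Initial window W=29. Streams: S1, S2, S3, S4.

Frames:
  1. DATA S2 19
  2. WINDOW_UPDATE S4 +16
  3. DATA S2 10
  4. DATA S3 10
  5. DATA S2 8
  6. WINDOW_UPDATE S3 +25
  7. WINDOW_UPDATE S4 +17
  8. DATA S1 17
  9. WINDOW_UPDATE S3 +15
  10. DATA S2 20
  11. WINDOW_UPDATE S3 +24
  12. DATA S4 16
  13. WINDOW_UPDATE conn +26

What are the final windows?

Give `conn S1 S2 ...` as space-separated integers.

Op 1: conn=10 S1=29 S2=10 S3=29 S4=29 blocked=[]
Op 2: conn=10 S1=29 S2=10 S3=29 S4=45 blocked=[]
Op 3: conn=0 S1=29 S2=0 S3=29 S4=45 blocked=[1, 2, 3, 4]
Op 4: conn=-10 S1=29 S2=0 S3=19 S4=45 blocked=[1, 2, 3, 4]
Op 5: conn=-18 S1=29 S2=-8 S3=19 S4=45 blocked=[1, 2, 3, 4]
Op 6: conn=-18 S1=29 S2=-8 S3=44 S4=45 blocked=[1, 2, 3, 4]
Op 7: conn=-18 S1=29 S2=-8 S3=44 S4=62 blocked=[1, 2, 3, 4]
Op 8: conn=-35 S1=12 S2=-8 S3=44 S4=62 blocked=[1, 2, 3, 4]
Op 9: conn=-35 S1=12 S2=-8 S3=59 S4=62 blocked=[1, 2, 3, 4]
Op 10: conn=-55 S1=12 S2=-28 S3=59 S4=62 blocked=[1, 2, 3, 4]
Op 11: conn=-55 S1=12 S2=-28 S3=83 S4=62 blocked=[1, 2, 3, 4]
Op 12: conn=-71 S1=12 S2=-28 S3=83 S4=46 blocked=[1, 2, 3, 4]
Op 13: conn=-45 S1=12 S2=-28 S3=83 S4=46 blocked=[1, 2, 3, 4]

Answer: -45 12 -28 83 46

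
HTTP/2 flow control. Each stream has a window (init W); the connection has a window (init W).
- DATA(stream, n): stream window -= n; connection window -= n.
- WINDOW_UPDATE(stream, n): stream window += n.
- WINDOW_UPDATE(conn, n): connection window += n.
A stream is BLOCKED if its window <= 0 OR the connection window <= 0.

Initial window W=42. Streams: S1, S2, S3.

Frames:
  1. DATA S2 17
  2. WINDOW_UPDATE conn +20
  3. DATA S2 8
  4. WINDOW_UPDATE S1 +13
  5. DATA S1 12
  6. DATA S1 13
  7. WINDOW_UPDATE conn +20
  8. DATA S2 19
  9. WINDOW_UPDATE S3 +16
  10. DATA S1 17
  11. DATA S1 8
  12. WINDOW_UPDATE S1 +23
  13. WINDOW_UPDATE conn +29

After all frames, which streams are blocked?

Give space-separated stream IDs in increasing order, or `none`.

Op 1: conn=25 S1=42 S2=25 S3=42 blocked=[]
Op 2: conn=45 S1=42 S2=25 S3=42 blocked=[]
Op 3: conn=37 S1=42 S2=17 S3=42 blocked=[]
Op 4: conn=37 S1=55 S2=17 S3=42 blocked=[]
Op 5: conn=25 S1=43 S2=17 S3=42 blocked=[]
Op 6: conn=12 S1=30 S2=17 S3=42 blocked=[]
Op 7: conn=32 S1=30 S2=17 S3=42 blocked=[]
Op 8: conn=13 S1=30 S2=-2 S3=42 blocked=[2]
Op 9: conn=13 S1=30 S2=-2 S3=58 blocked=[2]
Op 10: conn=-4 S1=13 S2=-2 S3=58 blocked=[1, 2, 3]
Op 11: conn=-12 S1=5 S2=-2 S3=58 blocked=[1, 2, 3]
Op 12: conn=-12 S1=28 S2=-2 S3=58 blocked=[1, 2, 3]
Op 13: conn=17 S1=28 S2=-2 S3=58 blocked=[2]

Answer: S2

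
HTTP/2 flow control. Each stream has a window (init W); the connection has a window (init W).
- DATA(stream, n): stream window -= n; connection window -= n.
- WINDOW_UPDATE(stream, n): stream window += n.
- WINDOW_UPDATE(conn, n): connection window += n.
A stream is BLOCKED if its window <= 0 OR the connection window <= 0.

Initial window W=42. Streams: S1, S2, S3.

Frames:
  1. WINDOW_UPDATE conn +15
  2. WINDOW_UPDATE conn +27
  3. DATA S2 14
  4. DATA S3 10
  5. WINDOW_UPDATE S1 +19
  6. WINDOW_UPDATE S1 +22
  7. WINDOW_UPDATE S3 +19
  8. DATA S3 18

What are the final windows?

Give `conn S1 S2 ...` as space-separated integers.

Op 1: conn=57 S1=42 S2=42 S3=42 blocked=[]
Op 2: conn=84 S1=42 S2=42 S3=42 blocked=[]
Op 3: conn=70 S1=42 S2=28 S3=42 blocked=[]
Op 4: conn=60 S1=42 S2=28 S3=32 blocked=[]
Op 5: conn=60 S1=61 S2=28 S3=32 blocked=[]
Op 6: conn=60 S1=83 S2=28 S3=32 blocked=[]
Op 7: conn=60 S1=83 S2=28 S3=51 blocked=[]
Op 8: conn=42 S1=83 S2=28 S3=33 blocked=[]

Answer: 42 83 28 33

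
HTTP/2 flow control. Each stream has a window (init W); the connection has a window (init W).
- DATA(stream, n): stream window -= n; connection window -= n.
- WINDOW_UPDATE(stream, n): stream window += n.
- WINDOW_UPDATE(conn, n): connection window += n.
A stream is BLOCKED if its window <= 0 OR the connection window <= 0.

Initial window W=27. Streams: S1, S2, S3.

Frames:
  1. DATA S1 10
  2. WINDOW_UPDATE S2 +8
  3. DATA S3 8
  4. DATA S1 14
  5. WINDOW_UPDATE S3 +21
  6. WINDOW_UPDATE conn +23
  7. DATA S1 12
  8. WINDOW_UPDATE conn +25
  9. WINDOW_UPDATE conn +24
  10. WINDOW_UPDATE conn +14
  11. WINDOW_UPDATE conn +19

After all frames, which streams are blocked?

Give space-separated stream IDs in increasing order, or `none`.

Op 1: conn=17 S1=17 S2=27 S3=27 blocked=[]
Op 2: conn=17 S1=17 S2=35 S3=27 blocked=[]
Op 3: conn=9 S1=17 S2=35 S3=19 blocked=[]
Op 4: conn=-5 S1=3 S2=35 S3=19 blocked=[1, 2, 3]
Op 5: conn=-5 S1=3 S2=35 S3=40 blocked=[1, 2, 3]
Op 6: conn=18 S1=3 S2=35 S3=40 blocked=[]
Op 7: conn=6 S1=-9 S2=35 S3=40 blocked=[1]
Op 8: conn=31 S1=-9 S2=35 S3=40 blocked=[1]
Op 9: conn=55 S1=-9 S2=35 S3=40 blocked=[1]
Op 10: conn=69 S1=-9 S2=35 S3=40 blocked=[1]
Op 11: conn=88 S1=-9 S2=35 S3=40 blocked=[1]

Answer: S1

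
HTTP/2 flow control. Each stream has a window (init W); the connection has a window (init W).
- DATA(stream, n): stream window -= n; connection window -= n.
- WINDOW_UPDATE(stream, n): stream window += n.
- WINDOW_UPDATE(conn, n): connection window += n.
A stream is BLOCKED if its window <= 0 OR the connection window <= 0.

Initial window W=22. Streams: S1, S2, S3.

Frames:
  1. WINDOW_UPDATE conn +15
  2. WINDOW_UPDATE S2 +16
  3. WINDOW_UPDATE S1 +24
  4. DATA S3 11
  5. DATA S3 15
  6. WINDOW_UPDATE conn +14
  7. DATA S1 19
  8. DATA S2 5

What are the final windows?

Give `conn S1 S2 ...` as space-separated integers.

Op 1: conn=37 S1=22 S2=22 S3=22 blocked=[]
Op 2: conn=37 S1=22 S2=38 S3=22 blocked=[]
Op 3: conn=37 S1=46 S2=38 S3=22 blocked=[]
Op 4: conn=26 S1=46 S2=38 S3=11 blocked=[]
Op 5: conn=11 S1=46 S2=38 S3=-4 blocked=[3]
Op 6: conn=25 S1=46 S2=38 S3=-4 blocked=[3]
Op 7: conn=6 S1=27 S2=38 S3=-4 blocked=[3]
Op 8: conn=1 S1=27 S2=33 S3=-4 blocked=[3]

Answer: 1 27 33 -4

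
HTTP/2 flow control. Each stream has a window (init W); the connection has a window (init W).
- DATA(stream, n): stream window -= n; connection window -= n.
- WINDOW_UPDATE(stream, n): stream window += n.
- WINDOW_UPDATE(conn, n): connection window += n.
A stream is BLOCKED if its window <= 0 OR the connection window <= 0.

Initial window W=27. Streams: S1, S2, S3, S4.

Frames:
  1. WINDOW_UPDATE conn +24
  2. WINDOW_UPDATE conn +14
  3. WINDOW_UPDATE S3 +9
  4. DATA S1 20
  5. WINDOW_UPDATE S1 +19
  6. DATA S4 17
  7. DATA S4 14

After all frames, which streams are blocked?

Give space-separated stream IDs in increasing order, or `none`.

Op 1: conn=51 S1=27 S2=27 S3=27 S4=27 blocked=[]
Op 2: conn=65 S1=27 S2=27 S3=27 S4=27 blocked=[]
Op 3: conn=65 S1=27 S2=27 S3=36 S4=27 blocked=[]
Op 4: conn=45 S1=7 S2=27 S3=36 S4=27 blocked=[]
Op 5: conn=45 S1=26 S2=27 S3=36 S4=27 blocked=[]
Op 6: conn=28 S1=26 S2=27 S3=36 S4=10 blocked=[]
Op 7: conn=14 S1=26 S2=27 S3=36 S4=-4 blocked=[4]

Answer: S4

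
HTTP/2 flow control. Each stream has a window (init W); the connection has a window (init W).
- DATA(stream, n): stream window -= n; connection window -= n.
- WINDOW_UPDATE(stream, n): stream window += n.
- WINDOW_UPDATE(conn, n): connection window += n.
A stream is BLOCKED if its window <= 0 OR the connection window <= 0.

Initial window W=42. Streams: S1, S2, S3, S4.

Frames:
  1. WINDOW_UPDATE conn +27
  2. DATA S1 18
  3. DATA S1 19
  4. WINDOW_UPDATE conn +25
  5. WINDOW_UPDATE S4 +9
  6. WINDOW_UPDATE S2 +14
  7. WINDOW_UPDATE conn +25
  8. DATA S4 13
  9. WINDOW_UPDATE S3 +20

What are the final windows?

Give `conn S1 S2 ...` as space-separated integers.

Answer: 69 5 56 62 38

Derivation:
Op 1: conn=69 S1=42 S2=42 S3=42 S4=42 blocked=[]
Op 2: conn=51 S1=24 S2=42 S3=42 S4=42 blocked=[]
Op 3: conn=32 S1=5 S2=42 S3=42 S4=42 blocked=[]
Op 4: conn=57 S1=5 S2=42 S3=42 S4=42 blocked=[]
Op 5: conn=57 S1=5 S2=42 S3=42 S4=51 blocked=[]
Op 6: conn=57 S1=5 S2=56 S3=42 S4=51 blocked=[]
Op 7: conn=82 S1=5 S2=56 S3=42 S4=51 blocked=[]
Op 8: conn=69 S1=5 S2=56 S3=42 S4=38 blocked=[]
Op 9: conn=69 S1=5 S2=56 S3=62 S4=38 blocked=[]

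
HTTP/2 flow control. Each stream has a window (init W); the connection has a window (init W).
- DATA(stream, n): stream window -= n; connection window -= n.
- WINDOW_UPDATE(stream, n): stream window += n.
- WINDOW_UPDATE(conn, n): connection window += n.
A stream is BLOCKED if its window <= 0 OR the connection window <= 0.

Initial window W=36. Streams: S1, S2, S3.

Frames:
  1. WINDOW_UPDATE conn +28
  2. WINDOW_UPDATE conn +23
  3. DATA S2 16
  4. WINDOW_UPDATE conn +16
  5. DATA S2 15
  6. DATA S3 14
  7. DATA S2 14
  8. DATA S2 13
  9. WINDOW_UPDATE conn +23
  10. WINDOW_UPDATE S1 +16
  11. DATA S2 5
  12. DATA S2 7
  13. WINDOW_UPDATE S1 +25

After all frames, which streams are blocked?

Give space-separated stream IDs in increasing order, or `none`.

Op 1: conn=64 S1=36 S2=36 S3=36 blocked=[]
Op 2: conn=87 S1=36 S2=36 S3=36 blocked=[]
Op 3: conn=71 S1=36 S2=20 S3=36 blocked=[]
Op 4: conn=87 S1=36 S2=20 S3=36 blocked=[]
Op 5: conn=72 S1=36 S2=5 S3=36 blocked=[]
Op 6: conn=58 S1=36 S2=5 S3=22 blocked=[]
Op 7: conn=44 S1=36 S2=-9 S3=22 blocked=[2]
Op 8: conn=31 S1=36 S2=-22 S3=22 blocked=[2]
Op 9: conn=54 S1=36 S2=-22 S3=22 blocked=[2]
Op 10: conn=54 S1=52 S2=-22 S3=22 blocked=[2]
Op 11: conn=49 S1=52 S2=-27 S3=22 blocked=[2]
Op 12: conn=42 S1=52 S2=-34 S3=22 blocked=[2]
Op 13: conn=42 S1=77 S2=-34 S3=22 blocked=[2]

Answer: S2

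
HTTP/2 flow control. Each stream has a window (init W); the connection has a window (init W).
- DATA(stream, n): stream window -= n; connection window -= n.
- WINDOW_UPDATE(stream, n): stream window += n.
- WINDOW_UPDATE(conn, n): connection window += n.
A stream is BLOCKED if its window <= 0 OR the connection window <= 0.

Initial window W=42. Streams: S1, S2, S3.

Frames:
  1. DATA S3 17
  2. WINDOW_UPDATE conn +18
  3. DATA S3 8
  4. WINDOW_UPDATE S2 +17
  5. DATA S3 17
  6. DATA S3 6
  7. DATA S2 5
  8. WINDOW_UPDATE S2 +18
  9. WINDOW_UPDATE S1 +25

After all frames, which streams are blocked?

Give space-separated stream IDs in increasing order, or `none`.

Op 1: conn=25 S1=42 S2=42 S3=25 blocked=[]
Op 2: conn=43 S1=42 S2=42 S3=25 blocked=[]
Op 3: conn=35 S1=42 S2=42 S3=17 blocked=[]
Op 4: conn=35 S1=42 S2=59 S3=17 blocked=[]
Op 5: conn=18 S1=42 S2=59 S3=0 blocked=[3]
Op 6: conn=12 S1=42 S2=59 S3=-6 blocked=[3]
Op 7: conn=7 S1=42 S2=54 S3=-6 blocked=[3]
Op 8: conn=7 S1=42 S2=72 S3=-6 blocked=[3]
Op 9: conn=7 S1=67 S2=72 S3=-6 blocked=[3]

Answer: S3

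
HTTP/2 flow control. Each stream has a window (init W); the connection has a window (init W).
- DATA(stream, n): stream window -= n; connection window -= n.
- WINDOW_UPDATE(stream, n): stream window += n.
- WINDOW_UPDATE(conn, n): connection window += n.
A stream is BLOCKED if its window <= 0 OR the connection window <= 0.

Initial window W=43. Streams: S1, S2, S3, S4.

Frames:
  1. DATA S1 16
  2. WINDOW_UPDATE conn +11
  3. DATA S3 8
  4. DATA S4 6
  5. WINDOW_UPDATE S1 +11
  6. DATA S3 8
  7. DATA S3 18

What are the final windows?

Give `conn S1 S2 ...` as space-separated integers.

Answer: -2 38 43 9 37

Derivation:
Op 1: conn=27 S1=27 S2=43 S3=43 S4=43 blocked=[]
Op 2: conn=38 S1=27 S2=43 S3=43 S4=43 blocked=[]
Op 3: conn=30 S1=27 S2=43 S3=35 S4=43 blocked=[]
Op 4: conn=24 S1=27 S2=43 S3=35 S4=37 blocked=[]
Op 5: conn=24 S1=38 S2=43 S3=35 S4=37 blocked=[]
Op 6: conn=16 S1=38 S2=43 S3=27 S4=37 blocked=[]
Op 7: conn=-2 S1=38 S2=43 S3=9 S4=37 blocked=[1, 2, 3, 4]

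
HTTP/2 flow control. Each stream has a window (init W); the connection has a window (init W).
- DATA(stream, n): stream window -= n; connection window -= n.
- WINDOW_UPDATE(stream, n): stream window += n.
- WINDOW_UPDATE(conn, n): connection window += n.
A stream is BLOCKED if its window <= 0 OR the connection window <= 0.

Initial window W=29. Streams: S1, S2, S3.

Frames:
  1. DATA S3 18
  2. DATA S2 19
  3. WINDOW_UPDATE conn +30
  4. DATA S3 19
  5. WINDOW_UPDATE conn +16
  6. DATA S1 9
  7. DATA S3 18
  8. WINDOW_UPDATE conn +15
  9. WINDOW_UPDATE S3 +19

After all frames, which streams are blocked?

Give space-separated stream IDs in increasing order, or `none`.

Answer: S3

Derivation:
Op 1: conn=11 S1=29 S2=29 S3=11 blocked=[]
Op 2: conn=-8 S1=29 S2=10 S3=11 blocked=[1, 2, 3]
Op 3: conn=22 S1=29 S2=10 S3=11 blocked=[]
Op 4: conn=3 S1=29 S2=10 S3=-8 blocked=[3]
Op 5: conn=19 S1=29 S2=10 S3=-8 blocked=[3]
Op 6: conn=10 S1=20 S2=10 S3=-8 blocked=[3]
Op 7: conn=-8 S1=20 S2=10 S3=-26 blocked=[1, 2, 3]
Op 8: conn=7 S1=20 S2=10 S3=-26 blocked=[3]
Op 9: conn=7 S1=20 S2=10 S3=-7 blocked=[3]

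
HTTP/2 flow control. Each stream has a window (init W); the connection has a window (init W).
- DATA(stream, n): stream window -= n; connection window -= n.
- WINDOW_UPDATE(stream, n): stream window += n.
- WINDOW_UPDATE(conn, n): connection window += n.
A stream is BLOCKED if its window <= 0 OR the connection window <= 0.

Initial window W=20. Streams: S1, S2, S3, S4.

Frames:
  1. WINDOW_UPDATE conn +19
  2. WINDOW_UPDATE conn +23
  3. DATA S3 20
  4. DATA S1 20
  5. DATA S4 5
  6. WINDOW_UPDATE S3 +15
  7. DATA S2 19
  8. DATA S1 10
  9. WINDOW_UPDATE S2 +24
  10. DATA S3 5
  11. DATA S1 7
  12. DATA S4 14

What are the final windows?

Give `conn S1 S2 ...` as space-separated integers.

Op 1: conn=39 S1=20 S2=20 S3=20 S4=20 blocked=[]
Op 2: conn=62 S1=20 S2=20 S3=20 S4=20 blocked=[]
Op 3: conn=42 S1=20 S2=20 S3=0 S4=20 blocked=[3]
Op 4: conn=22 S1=0 S2=20 S3=0 S4=20 blocked=[1, 3]
Op 5: conn=17 S1=0 S2=20 S3=0 S4=15 blocked=[1, 3]
Op 6: conn=17 S1=0 S2=20 S3=15 S4=15 blocked=[1]
Op 7: conn=-2 S1=0 S2=1 S3=15 S4=15 blocked=[1, 2, 3, 4]
Op 8: conn=-12 S1=-10 S2=1 S3=15 S4=15 blocked=[1, 2, 3, 4]
Op 9: conn=-12 S1=-10 S2=25 S3=15 S4=15 blocked=[1, 2, 3, 4]
Op 10: conn=-17 S1=-10 S2=25 S3=10 S4=15 blocked=[1, 2, 3, 4]
Op 11: conn=-24 S1=-17 S2=25 S3=10 S4=15 blocked=[1, 2, 3, 4]
Op 12: conn=-38 S1=-17 S2=25 S3=10 S4=1 blocked=[1, 2, 3, 4]

Answer: -38 -17 25 10 1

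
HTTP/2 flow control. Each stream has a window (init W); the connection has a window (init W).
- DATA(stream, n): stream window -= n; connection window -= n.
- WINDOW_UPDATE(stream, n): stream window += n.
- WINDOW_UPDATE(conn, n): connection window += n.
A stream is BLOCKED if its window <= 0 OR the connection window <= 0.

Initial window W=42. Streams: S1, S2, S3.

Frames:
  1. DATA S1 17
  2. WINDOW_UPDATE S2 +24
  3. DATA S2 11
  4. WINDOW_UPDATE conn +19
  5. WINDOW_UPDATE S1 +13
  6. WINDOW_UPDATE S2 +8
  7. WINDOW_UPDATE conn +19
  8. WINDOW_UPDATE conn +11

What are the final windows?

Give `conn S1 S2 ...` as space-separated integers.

Op 1: conn=25 S1=25 S2=42 S3=42 blocked=[]
Op 2: conn=25 S1=25 S2=66 S3=42 blocked=[]
Op 3: conn=14 S1=25 S2=55 S3=42 blocked=[]
Op 4: conn=33 S1=25 S2=55 S3=42 blocked=[]
Op 5: conn=33 S1=38 S2=55 S3=42 blocked=[]
Op 6: conn=33 S1=38 S2=63 S3=42 blocked=[]
Op 7: conn=52 S1=38 S2=63 S3=42 blocked=[]
Op 8: conn=63 S1=38 S2=63 S3=42 blocked=[]

Answer: 63 38 63 42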